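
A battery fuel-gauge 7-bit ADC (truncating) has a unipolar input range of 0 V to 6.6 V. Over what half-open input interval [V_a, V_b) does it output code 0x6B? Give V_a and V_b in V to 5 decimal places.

[5.51719 V, 5.56875 V)

LSB = 6.6/2^7 = 51.562 mV.
Code 0x6B = 107 decimal.
V_a = V_low + 107·LSB = 5.51719 V; V_b = V_low + 108·LSB = 5.56875 V.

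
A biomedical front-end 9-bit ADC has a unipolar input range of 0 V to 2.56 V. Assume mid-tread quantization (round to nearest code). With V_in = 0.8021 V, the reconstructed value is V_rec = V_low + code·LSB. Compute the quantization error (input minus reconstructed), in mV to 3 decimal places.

2.100 mV

Step size: 2.56 V ÷ 2^9 = 5.000 mV.
(V_in − V_low)/LSB = (0.8021 − 0)/0.005 = 160.4200 → code 160 (round).
Code 160 maps back to 0 + 160×0.005 V = 0.8 V.
Difference: 0.0021 V → 2.100 mV.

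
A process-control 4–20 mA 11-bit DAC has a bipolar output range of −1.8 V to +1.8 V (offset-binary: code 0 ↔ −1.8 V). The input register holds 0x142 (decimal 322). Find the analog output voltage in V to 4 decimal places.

-1.2340 V

LSB = 3.6 V / 2^11 = 1.758 mV.
Code 0x142 = 322 decimal.
V_out = (−1.8) + 322 × 0.00175781 V = -1.23398 V.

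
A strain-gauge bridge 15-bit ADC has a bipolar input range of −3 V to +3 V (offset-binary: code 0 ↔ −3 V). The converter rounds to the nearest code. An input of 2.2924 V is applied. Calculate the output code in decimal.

code 28904

Full-scale span = 6 V; LSB = 6/2^15 = 183.11 µV.
Input sits at 28903.561 steps above V_low.
round(28903.561) = 28904.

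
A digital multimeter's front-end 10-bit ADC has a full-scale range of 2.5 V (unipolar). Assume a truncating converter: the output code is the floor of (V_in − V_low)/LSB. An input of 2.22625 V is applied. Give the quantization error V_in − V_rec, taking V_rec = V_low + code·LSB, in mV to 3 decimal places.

2.129 mV

One LSB is 2.5 V / 1024 = 2.441 mV.
Scaled input = 911.8720 LSBs, so code = 911.
V_rec = 0 + 911·0.00244141 = 2.2241211 V.
V_in − V_rec = 0.00212891 V = 2.129 mV.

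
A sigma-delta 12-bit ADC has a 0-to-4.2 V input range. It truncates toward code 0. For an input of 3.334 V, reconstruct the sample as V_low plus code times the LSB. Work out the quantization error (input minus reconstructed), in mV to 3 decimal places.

LSB = 4.2/2^12 = 1.025 mV.
Scaled input = 3251.4438 LSBs, so code = 3251.
Code 3251 maps back to 0 + 3251×0.00102539 V = 3.3335449 V.
V_in − V_rec = 0.000455078 V = 0.455 mV.

0.455 mV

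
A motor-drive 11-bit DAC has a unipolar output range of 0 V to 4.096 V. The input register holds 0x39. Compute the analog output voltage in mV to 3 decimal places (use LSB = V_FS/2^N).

LSB = 4.096 V / 2^11 = 2.000 mV.
Code 0x39 = 57 decimal.
V_out = 0 + 57 × 0.002 V = 0.114 V.
= 114.000 mV.

114.000 mV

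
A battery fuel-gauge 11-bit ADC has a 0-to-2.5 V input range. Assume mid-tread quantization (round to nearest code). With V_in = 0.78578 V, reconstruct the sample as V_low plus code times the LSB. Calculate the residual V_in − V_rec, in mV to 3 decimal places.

LSB = 2.5/2^11 = 1.221 mV.
(V_in − V_low)/LSB = (0.78578 − 0)/0.0012207 = 643.7110 → code 644 (round).
V_rec = 0 + 644·0.0012207 = 0.78613281 V.
V_in − V_rec = -0.000352812 V = -0.353 mV.

-0.353 mV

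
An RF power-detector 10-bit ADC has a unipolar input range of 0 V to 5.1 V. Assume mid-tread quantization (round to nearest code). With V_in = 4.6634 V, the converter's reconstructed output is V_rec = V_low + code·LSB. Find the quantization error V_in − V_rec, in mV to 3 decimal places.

LSB = 5.1/2^10 = 4.980 mV.
Scaled input = 936.3376 LSBs, so code = 936.
Code 936 maps back to 0 + 936×0.00498047 V = 4.6617188 V.
V_in − V_rec = 0.00168125 V = 1.681 mV.

1.681 mV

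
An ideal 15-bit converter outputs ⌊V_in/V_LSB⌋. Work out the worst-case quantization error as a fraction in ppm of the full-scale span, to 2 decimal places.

Truncating → worst-case error = 1 LSB = V_FS/2^15, so 1e+06/32768 = 30.5176 ppm of full scale.

30.52 ppm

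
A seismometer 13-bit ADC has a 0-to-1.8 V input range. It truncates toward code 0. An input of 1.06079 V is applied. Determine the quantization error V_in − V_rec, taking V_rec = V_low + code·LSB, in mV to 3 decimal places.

0.170 mV

Step size: 1.8 V ÷ 2^13 = 219.73 µV.
(1.06079 − 0)/0.000219727 = 4827.7732; ⌊·⌋ gives code 4827.
Reconstructed: 1.0606201 V.
Error = 1.06079 − 1.0606201 = 0.000169883 V = 0.170 mV.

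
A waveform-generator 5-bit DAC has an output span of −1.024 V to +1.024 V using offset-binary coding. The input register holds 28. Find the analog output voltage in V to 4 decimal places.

0.7680 V

LSB = 2.048 V / 2^5 = 64.000 mV.
V_out = (−1.024) + 28 × 0.064 V = 0.768 V.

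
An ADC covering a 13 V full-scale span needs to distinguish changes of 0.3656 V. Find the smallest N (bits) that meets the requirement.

6 bits

Number of steps required ≥ 13 V / 0.3656 V = 35.56.
Need 2^N ≥ 35.56; 2^5 = 32, 2^6 = 64.
Minimum N = 6.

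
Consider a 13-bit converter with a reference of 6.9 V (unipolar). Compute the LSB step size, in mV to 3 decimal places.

0.842 mV

Full-scale span = 6.9 V.
LSB = 6.9 / 2^13 = 6.9 / 8192 = 0.000842285 V = 0.842 mV.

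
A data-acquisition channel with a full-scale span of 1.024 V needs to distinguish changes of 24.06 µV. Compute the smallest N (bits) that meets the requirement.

16 bits

Number of steps required ≥ 1.024 V / 24.06 µV = 42560.27.
Need 2^N ≥ 42560.27; 2^15 = 32768, 2^16 = 65536.
Minimum N = 16.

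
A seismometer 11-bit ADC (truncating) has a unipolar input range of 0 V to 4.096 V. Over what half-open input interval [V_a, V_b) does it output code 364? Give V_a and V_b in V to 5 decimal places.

[0.72800 V, 0.73000 V)

LSB = 4.096/2^11 = 2.000 mV.
V_a = V_low + 364·LSB = 0.728 V; V_b = V_low + 365·LSB = 0.73 V.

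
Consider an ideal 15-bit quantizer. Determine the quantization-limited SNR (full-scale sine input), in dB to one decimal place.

92.1 dB

SNR ≈ 6.02·N + 1.76 dB = 6.02·15 + 1.76 = 92.06 dB.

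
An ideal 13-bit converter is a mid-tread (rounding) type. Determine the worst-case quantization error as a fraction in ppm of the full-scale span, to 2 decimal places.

Rounding → worst-case error = ½ LSB = V_FS/2^14, so 1e+06/16384 = 61.0352 ppm of full scale.

61.04 ppm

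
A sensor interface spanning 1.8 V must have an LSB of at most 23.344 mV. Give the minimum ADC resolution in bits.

7 bits

Number of steps required ≥ 1.8 V / 23.344 mV = 77.11.
Need 2^N ≥ 77.11; 2^6 = 64, 2^7 = 128.
Minimum N = 7.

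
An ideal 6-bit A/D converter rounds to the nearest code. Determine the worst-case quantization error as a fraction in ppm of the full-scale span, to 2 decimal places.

Rounding → worst-case error = ½ LSB = V_FS/2^7, so 1e+06/128 = 7812.5 ppm of full scale.

7812.50 ppm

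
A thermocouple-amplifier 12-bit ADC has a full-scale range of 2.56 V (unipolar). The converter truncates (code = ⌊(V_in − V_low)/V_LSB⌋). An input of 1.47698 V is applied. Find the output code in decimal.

code 2363

Full-scale span = 2.56 V; LSB = 2.56/2^12 = 0.625 mV.
Input sits at 2363.168 steps above V_low.
Floor → code 2363.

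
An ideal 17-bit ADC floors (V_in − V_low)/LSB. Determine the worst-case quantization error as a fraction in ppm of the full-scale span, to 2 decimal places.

Truncating → worst-case error = 1 LSB = V_FS/2^17, so 1e+06/131072 = 7.62939 ppm of full scale.

7.63 ppm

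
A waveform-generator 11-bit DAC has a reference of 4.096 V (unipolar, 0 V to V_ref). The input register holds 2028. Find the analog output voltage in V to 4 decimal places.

LSB = 4.096 V / 2^11 = 2.000 mV.
V_out = 0 + 2028 × 0.002 V = 4.056 V.

4.0560 V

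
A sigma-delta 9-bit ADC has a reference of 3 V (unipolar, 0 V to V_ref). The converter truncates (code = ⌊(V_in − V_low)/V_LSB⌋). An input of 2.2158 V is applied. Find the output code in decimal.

code 378

LSB = 3 V / 512 = 5.859 mV.
(2.2158 − 0) / 0.00585938 = 378.163 LSBs.
⌊·⌋(378.163) = 378.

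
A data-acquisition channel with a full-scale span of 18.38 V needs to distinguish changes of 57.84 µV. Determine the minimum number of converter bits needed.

Number of steps required ≥ 18.38 V / 57.84 µV = 317773.17.
Need 2^N ≥ 317773.17; 2^18 = 262144, 2^19 = 524288.
Minimum N = 19.

19 bits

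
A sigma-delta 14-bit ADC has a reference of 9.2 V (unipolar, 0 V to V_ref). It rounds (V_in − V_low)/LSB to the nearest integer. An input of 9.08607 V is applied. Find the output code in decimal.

code 16181

LSB = 9.2 V / 16384 = 0.562 mV.
(V_in − V_low)/LSB = (9.08607 − 0) / 0.000561523 = 16181.106.
round(16181.106) = 16181.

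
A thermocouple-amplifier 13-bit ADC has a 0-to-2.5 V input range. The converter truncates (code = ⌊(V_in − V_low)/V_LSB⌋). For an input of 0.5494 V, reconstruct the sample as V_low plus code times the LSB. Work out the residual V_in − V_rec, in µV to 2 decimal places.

83.59 µV

LSB = 2.5/2^13 = 305.18 µV.
Scaled input = 1800.2739 LSBs, so code = 1800.
Reconstructed: 0.54931641 V.
Error = 0.5494 − 0.54931641 = 8.35937e-05 V = 83.59 µV.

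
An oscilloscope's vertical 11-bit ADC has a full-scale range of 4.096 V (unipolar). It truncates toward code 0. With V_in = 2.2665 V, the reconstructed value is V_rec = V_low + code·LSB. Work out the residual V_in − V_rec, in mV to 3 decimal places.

0.500 mV

LSB = 4.096/2^11 = 2.000 mV.
(2.2665 − 0)/0.002 = 1133.2500; ⌊·⌋ gives code 1133.
Reconstructed: 2.266 V.
Error = 2.2665 − 2.266 = 0.0005 V = 0.500 mV.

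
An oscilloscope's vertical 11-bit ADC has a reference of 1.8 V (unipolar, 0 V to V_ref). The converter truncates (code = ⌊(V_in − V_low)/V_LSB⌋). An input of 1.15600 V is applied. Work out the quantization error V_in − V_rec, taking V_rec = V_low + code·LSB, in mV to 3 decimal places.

Step size: 1.8 V ÷ 2^11 = 0.879 mV.
Scaled input = 1315.2711 LSBs, so code = 1315.
Reconstructed: 1.1557617 V.
Difference: 0.000238281 V → 0.238 mV.

0.238 mV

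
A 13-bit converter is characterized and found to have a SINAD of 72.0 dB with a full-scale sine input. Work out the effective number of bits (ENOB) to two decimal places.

ENOB = (SINAD − 1.76) / 6.02 = (72.0 − 1.76)/6.02 = 11.668.

11.67 bits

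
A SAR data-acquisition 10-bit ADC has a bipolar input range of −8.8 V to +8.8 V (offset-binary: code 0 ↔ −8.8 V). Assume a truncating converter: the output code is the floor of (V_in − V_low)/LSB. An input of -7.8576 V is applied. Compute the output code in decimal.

code 54

With 1024 levels over 17.6 V, one step is 17.188 mV.
Input sits at 54.831 steps above V_low.
Floor → code 54.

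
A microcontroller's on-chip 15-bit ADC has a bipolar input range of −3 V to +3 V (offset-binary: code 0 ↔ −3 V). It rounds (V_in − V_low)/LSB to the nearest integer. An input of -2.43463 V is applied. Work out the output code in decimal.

LSB = 6 V / 32768 = 183.11 µV.
Input sits at 3087.674 steps above V_low.
round(3087.674) = 3088.

code 3088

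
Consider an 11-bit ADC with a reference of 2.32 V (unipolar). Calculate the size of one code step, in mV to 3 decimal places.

1.133 mV

Full-scale span = 2.32 V.
LSB = 2.32 / 2^11 = 2.32 / 2048 = 0.00113281 V = 1.133 mV.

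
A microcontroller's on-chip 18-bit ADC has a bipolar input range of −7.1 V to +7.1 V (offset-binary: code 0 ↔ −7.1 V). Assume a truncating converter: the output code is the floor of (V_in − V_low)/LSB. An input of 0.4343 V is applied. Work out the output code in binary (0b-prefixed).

Full-scale span = 14.2 V; LSB = 14.2/2^18 = 54.17 µV.
(0.4343 − (−7.1)) / 5.41687e-05 = 139089.545 LSBs.
⌊·⌋(139089.545) = 139089.
In binary (0b-prefixed): 0b100001111101010001.

code 0b100001111101010001 (decimal 139089)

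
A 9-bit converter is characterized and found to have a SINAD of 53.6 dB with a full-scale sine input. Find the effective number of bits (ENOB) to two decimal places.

8.61 bits

ENOB = (SINAD − 1.76) / 6.02 = (53.6 − 1.76)/6.02 = 8.611.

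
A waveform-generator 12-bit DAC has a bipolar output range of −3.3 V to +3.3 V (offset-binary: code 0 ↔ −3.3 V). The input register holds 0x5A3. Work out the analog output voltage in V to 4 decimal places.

-0.9749 V

LSB = 6.6 V / 2^12 = 1.611 mV.
Code 0x5A3 = 1443 decimal.
V_out = (−3.3) + 1443 × 0.00161133 V = -0.974854 V.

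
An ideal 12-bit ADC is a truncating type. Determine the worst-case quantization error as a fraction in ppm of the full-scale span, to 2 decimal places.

244.14 ppm

Truncating → worst-case error = 1 LSB = V_FS/2^12, so 1e+06/4096 = 244.141 ppm of full scale.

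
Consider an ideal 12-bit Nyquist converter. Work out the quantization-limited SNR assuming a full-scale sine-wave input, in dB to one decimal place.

74.0 dB

SNR ≈ 6.02·N + 1.76 dB = 6.02·12 + 1.76 = 74.00 dB.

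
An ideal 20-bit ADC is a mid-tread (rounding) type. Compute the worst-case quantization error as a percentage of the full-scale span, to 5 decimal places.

0.00005 %

Rounding → worst-case error = ½ LSB = V_FS/2^21, so 100/2097152 = 4.76837e-05 % of full scale.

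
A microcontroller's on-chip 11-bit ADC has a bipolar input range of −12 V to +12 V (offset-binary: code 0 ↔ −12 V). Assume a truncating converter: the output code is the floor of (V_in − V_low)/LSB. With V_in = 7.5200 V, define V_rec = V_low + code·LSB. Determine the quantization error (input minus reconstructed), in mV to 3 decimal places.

8.281 mV

LSB = 24/2^11 = 11.719 mV.
Scaled input = 1665.7067 LSBs, so code = 1665.
V_rec = (−12) + 1665·0.0117188 = 7.5117188 V.
Error = 7.5200 − 7.5117188 = 0.00828125 V = 8.281 mV.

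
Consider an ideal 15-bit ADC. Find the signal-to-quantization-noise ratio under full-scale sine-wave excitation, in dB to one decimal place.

92.1 dB

SNR ≈ 6.02·N + 1.76 dB = 6.02·15 + 1.76 = 92.06 dB.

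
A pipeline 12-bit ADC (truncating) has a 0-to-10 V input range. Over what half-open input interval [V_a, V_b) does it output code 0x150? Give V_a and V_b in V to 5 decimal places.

LSB = 10/2^12 = 2.441 mV.
Code 0x150 = 336 decimal.
V_a = V_low + 336·LSB = 0.820312 V; V_b = V_low + 337·LSB = 0.822754 V.

[0.82031 V, 0.82275 V)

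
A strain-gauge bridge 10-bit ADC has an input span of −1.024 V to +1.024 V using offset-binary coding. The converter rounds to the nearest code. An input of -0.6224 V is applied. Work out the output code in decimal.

Full-scale span = 2.048 V; LSB = 2.048/2^10 = 2.000 mV.
(V_in − V_low)/LSB = (-0.6224 − (−1.024)) / 0.002 = 200.800.
Round → code 201.

code 201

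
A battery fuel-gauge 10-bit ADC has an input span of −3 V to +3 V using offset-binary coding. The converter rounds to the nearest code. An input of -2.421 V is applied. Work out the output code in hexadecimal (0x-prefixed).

code 0x63 (decimal 99)

LSB = 6 V / 1024 = 5.859 mV.
(V_in − V_low)/LSB = (-2.421 − (−3)) / 0.00585938 = 98.816.
round(98.816) = 99.
In hexadecimal (0x-prefixed): 0x63.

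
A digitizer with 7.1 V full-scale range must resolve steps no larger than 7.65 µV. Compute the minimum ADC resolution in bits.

20 bits

Number of steps required ≥ 7.1 V / 7.65 µV = 928104.58.
Need 2^N ≥ 928104.58; 2^19 = 524288, 2^20 = 1048576.
Minimum N = 20.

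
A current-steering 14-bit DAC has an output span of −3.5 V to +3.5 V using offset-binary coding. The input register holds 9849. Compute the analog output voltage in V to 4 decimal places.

0.7079 V

LSB = 7 V / 2^14 = 427.25 µV.
V_out = (−3.5) + 9849 × 0.000427246 V = 0.707947 V.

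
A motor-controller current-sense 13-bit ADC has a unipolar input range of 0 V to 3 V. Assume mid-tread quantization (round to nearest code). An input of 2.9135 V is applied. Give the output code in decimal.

With 8192 levels over 3 V, one step is 366.21 µV.
(2.9135 − 0) / 0.000366211 = 7955.797 LSBs.
So the output code is 7956.

code 7956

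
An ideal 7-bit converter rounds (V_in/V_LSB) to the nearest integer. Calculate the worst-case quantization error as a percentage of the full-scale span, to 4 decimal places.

Rounding → worst-case error = ½ LSB = V_FS/2^8, so 100/256 = 0.390625 % of full scale.

0.3906 %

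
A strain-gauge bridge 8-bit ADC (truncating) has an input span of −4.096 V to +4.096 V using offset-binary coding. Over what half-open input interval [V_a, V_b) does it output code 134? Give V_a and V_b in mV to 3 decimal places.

LSB = 8.192/2^8 = 32.000 mV.
V_a = V_low + 134·LSB = 0.192 V; V_b = V_low + 135·LSB = 0.224 V.

[192.000 mV, 224.000 mV)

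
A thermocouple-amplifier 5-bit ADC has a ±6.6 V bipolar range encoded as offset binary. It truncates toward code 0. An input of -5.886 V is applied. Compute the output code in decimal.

code 1

With 32 levels over 13.2 V, one step is 412.500 mV.
(-5.886 − (−6.6)) / 0.4125 = 1.731 LSBs.
Floor → code 1.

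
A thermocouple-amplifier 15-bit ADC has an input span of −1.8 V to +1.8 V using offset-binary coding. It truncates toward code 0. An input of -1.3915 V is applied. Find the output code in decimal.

LSB = 3.6 V / 32768 = 109.86 µV.
(-1.3915 − (−1.8)) / 0.000109863 = 3718.258 LSBs.
Floor → code 3718.

code 3718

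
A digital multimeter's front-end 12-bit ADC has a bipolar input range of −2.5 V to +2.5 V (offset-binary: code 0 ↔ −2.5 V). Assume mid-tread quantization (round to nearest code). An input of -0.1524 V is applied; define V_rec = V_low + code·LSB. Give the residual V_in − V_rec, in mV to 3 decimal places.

One LSB is 5 V / 4096 = 1.221 mV.
(V_in − V_low)/LSB = (-0.1524 − (−2.5))/0.0012207 = 1923.1539 → code 1923 (round).
Code 1923 maps back to (−2.5) + 1923×0.0012207 V = -0.15258789 V.
Difference: 0.000187891 V → 0.188 mV.

0.188 mV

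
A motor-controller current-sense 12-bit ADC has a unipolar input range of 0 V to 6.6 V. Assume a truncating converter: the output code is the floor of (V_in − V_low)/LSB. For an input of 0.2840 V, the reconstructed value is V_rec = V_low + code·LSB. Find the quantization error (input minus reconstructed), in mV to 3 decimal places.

Step size: 6.6 V ÷ 2^12 = 1.611 mV.
(0.2840 − 0)/0.00161133 = 176.2521; ⌊·⌋ gives code 176.
Reconstructed: 0.28359375 V.
Difference: 0.00040625 V → 0.406 mV.

0.406 mV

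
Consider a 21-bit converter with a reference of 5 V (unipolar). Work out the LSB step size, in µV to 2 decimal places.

Full-scale span = 5 V.
LSB = 5 / 2^21 = 5 / 2097152 = 2.38419e-06 V = 2.38 µV.

2.38 µV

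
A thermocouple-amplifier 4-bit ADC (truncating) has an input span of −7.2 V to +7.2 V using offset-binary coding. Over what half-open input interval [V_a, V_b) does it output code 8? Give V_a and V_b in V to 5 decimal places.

LSB = 14.4/2^4 = 0.9000 V.
V_a = V_low + 8·LSB = 0 V; V_b = V_low + 9·LSB = 0.9 V.

[0.00000 V, 0.90000 V)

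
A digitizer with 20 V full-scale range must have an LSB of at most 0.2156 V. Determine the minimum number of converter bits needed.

7 bits

Number of steps required ≥ 20 V / 0.2156 V = 92.76.
Need 2^N ≥ 92.76; 2^6 = 64, 2^7 = 128.
Minimum N = 7.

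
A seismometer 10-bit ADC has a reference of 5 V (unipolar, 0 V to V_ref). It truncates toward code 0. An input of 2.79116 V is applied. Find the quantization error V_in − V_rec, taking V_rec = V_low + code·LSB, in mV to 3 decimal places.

3.074 mV

LSB = 5/2^10 = 4.883 mV.
Scaled input = 571.6296 LSBs, so code = 571.
Code 571 maps back to 0 + 571×0.00488281 V = 2.7880859 V.
Difference: 0.00307406 V → 3.074 mV.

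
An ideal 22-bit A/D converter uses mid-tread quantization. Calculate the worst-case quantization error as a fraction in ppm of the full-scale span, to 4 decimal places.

Rounding → worst-case error = ½ LSB = V_FS/2^23, so 1e+06/8388608 = 0.119209 ppm of full scale.

0.1192 ppm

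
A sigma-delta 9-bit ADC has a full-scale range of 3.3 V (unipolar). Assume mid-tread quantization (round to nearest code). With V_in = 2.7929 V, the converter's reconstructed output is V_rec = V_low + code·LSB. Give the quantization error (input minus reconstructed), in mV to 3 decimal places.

2.080 mV

LSB = 3.3/2^9 = 6.445 mV.
(V_in − V_low)/LSB = (2.7929 − 0)/0.00644531 = 433.3227 → code 433 (round).
V_rec = 0 + 433·0.00644531 = 2.7908203 V.
V_in − V_rec = 0.00207969 V = 2.080 mV.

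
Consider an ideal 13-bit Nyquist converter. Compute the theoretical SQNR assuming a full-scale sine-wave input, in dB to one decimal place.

80.0 dB

SNR ≈ 6.02·N + 1.76 dB = 6.02·13 + 1.76 = 80.02 dB.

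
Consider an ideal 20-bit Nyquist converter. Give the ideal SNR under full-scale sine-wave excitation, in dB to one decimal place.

122.2 dB

SNR ≈ 6.02·N + 1.76 dB = 6.02·20 + 1.76 = 122.16 dB.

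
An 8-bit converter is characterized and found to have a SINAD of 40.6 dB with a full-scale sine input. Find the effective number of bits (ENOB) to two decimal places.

ENOB = (SINAD − 1.76) / 6.02 = (40.6 − 1.76)/6.02 = 6.452.

6.45 bits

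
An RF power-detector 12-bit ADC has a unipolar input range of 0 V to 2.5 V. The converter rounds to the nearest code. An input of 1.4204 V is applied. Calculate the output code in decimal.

With 4096 levels over 2.5 V, one step is 0.610 mV.
Input sits at 2327.183 steps above V_low.
Round → code 2327.

code 2327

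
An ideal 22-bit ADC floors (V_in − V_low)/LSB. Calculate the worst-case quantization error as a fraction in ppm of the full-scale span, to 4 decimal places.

Truncating → worst-case error = 1 LSB = V_FS/2^22, so 1e+06/4194304 = 0.238419 ppm of full scale.

0.2384 ppm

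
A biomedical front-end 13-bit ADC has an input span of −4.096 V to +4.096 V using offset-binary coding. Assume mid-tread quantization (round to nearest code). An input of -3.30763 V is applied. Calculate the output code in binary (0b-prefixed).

code 0b1100010100 (decimal 788)

Full-scale span = 8.192 V; LSB = 8.192/2^13 = 1.000 mV.
(V_in − V_low)/LSB = (-3.30763 − (−4.096)) / 0.001 = 788.370.
So the output code is 788.
In binary (0b-prefixed): 0b1100010100.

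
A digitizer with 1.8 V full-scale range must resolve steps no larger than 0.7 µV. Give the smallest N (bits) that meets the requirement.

22 bits

Number of steps required ≥ 1.8 V / 0.7 µV = 2571428.57.
Need 2^N ≥ 2571428.57; 2^21 = 2097152, 2^22 = 4194304.
Minimum N = 22.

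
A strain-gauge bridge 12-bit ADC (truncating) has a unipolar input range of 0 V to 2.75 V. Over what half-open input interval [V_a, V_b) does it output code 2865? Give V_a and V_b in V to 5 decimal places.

LSB = 2.75/2^12 = 0.671 mV.
V_a = V_low + 2865·LSB = 1.92352 V; V_b = V_low + 2866·LSB = 1.92419 V.

[1.92352 V, 1.92419 V)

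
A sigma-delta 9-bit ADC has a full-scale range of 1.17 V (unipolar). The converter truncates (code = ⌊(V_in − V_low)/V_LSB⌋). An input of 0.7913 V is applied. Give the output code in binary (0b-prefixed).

code 0b101011010 (decimal 346)

With 512 levels over 1.17 V, one step is 2.285 mV.
(V_in − V_low)/LSB = (0.7913 − 0) / 0.00228516 = 346.278.
So the output code is 346.
In binary (0b-prefixed): 0b101011010.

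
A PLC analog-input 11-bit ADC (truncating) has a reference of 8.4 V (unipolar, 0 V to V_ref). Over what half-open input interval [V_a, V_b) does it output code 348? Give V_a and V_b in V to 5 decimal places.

[1.42734 V, 1.43145 V)

LSB = 8.4/2^11 = 4.102 mV.
V_a = V_low + 348·LSB = 1.42734 V; V_b = V_low + 349·LSB = 1.43145 V.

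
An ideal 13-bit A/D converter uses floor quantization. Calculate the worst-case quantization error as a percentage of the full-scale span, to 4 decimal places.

Truncating → worst-case error = 1 LSB = V_FS/2^13, so 100/8192 = 0.012207 % of full scale.

0.0122 %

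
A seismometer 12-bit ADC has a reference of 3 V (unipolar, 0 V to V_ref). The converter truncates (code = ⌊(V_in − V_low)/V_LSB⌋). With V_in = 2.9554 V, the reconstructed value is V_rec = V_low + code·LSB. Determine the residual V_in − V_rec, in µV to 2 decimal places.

LSB = 3/2^12 = 0.732 mV.
(V_in − V_low)/LSB = (2.9554 − 0)/0.000732422 = 4035.1061 → code 4035 (floor).
Code 4035 maps back to 0 + 4035×0.000732422 V = 2.9553223 V.
Error = 2.9554 − 2.9553223 = 7.77344e-05 V = 77.73 µV.

77.73 µV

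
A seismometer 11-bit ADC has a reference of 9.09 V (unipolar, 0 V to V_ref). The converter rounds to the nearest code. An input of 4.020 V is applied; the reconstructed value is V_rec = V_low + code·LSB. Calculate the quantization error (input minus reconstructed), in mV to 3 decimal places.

One LSB is 9.09 V / 2048 = 4.438 mV.
(4.020 − 0)/0.00443848 = 905.7162; round gives code 906.
V_rec = 0 + 906·0.00443848 = 4.0212598 V.
Error = 4.020 − 4.0212598 = -0.00125977 V = -1.260 mV.

-1.260 mV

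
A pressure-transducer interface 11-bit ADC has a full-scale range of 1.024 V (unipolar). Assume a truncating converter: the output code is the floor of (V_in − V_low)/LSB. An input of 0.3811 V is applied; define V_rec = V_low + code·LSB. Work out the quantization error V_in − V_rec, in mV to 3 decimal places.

0.100 mV

LSB = 1.024/2^11 = 0.500 mV.
(0.3811 − 0)/0.0005 = 762.2000; ⌊·⌋ gives code 762.
Code 762 maps back to 0 + 762×0.0005 V = 0.381 V.
Error = 0.3811 − 0.381 = 0.0001 V = 0.100 mV.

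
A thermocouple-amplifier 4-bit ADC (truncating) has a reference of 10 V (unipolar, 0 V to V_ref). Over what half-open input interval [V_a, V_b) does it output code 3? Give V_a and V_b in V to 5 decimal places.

[1.87500 V, 2.50000 V)

LSB = 10/2^4 = 0.6250 V.
V_a = V_low + 3·LSB = 1.875 V; V_b = V_low + 4·LSB = 2.5 V.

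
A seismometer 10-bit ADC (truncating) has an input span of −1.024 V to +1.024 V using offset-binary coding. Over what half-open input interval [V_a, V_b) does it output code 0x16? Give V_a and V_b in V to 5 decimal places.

LSB = 2.048/2^10 = 2.000 mV.
Code 0x16 = 22 decimal.
V_a = V_low + 22·LSB = -0.98 V; V_b = V_low + 23·LSB = -0.978 V.

[-0.98000 V, -0.97800 V)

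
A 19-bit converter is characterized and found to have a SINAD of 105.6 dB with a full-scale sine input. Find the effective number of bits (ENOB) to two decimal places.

ENOB = (SINAD − 1.76) / 6.02 = (105.6 − 1.76)/6.02 = 17.249.

17.25 bits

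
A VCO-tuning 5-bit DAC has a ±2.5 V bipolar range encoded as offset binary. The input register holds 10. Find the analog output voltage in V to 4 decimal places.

LSB = 5 V / 2^5 = 156.250 mV.
V_out = (−2.5) + 10 × 0.15625 V = -0.9375 V.

-0.9375 V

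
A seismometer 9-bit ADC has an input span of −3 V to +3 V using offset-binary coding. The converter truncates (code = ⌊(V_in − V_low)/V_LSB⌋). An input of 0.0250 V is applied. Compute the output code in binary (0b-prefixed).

Full-scale span = 6 V; LSB = 6/2^9 = 11.719 mV.
(0.0250 − (−3)) / 0.0117188 = 258.133 LSBs.
So the output code is 258.
In binary (0b-prefixed): 0b100000010.

code 0b100000010 (decimal 258)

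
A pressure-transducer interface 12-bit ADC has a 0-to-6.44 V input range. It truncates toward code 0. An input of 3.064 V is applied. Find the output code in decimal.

code 1948

Full-scale span = 6.44 V; LSB = 6.44/2^12 = 1.572 mV.
Input sits at 1948.780 steps above V_low.
Floor → code 1948.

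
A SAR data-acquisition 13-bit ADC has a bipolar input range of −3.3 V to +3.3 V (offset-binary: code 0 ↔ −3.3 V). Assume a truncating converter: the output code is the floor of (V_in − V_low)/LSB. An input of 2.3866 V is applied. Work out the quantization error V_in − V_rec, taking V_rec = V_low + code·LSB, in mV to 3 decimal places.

LSB = 6.6/2^13 = 0.806 mV.
Scaled input = 7058.2768 LSBs, so code = 7058.
V_rec = (−3.3) + 7058·0.000805664 = 2.386377 V.
V_in − V_rec = 0.000223047 V = 0.223 mV.

0.223 mV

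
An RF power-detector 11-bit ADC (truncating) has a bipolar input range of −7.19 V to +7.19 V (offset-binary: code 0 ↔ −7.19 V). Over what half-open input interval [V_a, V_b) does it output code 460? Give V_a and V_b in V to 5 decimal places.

[-3.96012 V, -3.95310 V)

LSB = 14.38/2^11 = 7.021 mV.
V_a = V_low + 460·LSB = -3.96012 V; V_b = V_low + 461·LSB = -3.9531 V.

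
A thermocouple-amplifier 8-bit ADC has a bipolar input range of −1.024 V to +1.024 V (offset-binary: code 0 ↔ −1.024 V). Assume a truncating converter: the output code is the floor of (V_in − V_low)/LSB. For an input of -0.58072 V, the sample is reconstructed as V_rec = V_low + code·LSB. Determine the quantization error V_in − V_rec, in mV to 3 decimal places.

LSB = 2.048/2^8 = 8.000 mV.
(-0.58072 − (−1.024))/0.008 = 55.4100; ⌊·⌋ gives code 55.
Reconstructed: -0.584 V.
V_in − V_rec = 0.00328 V = 3.280 mV.

3.280 mV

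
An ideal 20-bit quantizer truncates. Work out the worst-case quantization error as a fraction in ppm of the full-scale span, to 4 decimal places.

Truncating → worst-case error = 1 LSB = V_FS/2^20, so 1e+06/1048576 = 0.953674 ppm of full scale.

0.9537 ppm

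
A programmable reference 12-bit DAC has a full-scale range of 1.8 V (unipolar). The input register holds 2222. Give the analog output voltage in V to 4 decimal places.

LSB = 1.8 V / 2^12 = 439.45 µV.
V_out = 0 + 2222 × 0.000439453 V = 0.976465 V.

0.9765 V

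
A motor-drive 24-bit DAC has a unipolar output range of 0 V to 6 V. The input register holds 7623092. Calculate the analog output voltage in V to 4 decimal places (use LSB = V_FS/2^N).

LSB = 6 V / 2^24 = 0.36 µV.
V_out = 0 + 7623092 × 3.57628e-07 V = 2.72623 V.

2.7262 V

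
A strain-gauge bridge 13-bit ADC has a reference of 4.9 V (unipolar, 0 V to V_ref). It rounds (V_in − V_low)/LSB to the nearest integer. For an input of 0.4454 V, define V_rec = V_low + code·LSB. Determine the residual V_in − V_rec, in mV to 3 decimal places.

-0.218 mV

LSB = 4.9/2^13 = 0.598 mV.
(0.4454 − 0)/0.000598145 = 744.6361; round gives code 745.
V_rec = 0 + 745·0.000598145 = 0.44561768 V.
Difference: -0.000217676 V → -0.218 mV.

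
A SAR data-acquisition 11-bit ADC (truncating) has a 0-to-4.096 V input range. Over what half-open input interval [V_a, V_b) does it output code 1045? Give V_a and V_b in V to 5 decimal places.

LSB = 4.096/2^11 = 2.000 mV.
V_a = V_low + 1045·LSB = 2.09 V; V_b = V_low + 1046·LSB = 2.092 V.

[2.09000 V, 2.09200 V)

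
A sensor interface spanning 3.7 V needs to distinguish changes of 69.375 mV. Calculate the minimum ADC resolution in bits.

Number of steps required ≥ 3.7 V / 69.375 mV = 53.33.
Need 2^N ≥ 53.33; 2^5 = 32, 2^6 = 64.
Minimum N = 6.

6 bits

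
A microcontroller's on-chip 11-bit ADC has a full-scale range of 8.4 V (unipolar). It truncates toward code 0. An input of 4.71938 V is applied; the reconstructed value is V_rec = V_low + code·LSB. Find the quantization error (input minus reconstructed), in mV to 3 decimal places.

2.583 mV

One LSB is 8.4 V / 2048 = 4.102 mV.
(4.71938 − 0)/0.00410156 = 1150.6298; ⌊·⌋ gives code 1150.
Reconstructed: 4.7167969 V.
Error = 4.71938 − 4.7167969 = 0.00258312 V = 2.583 mV.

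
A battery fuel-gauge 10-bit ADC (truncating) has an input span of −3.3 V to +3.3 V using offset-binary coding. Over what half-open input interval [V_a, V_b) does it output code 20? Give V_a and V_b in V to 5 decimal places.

LSB = 6.6/2^10 = 6.445 mV.
V_a = V_low + 20·LSB = -3.17109 V; V_b = V_low + 21·LSB = -3.16465 V.

[-3.17109 V, -3.16465 V)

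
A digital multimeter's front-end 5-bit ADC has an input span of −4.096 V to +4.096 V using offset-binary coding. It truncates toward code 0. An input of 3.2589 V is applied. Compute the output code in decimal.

Full-scale span = 8.192 V; LSB = 8.192/2^5 = 256.000 mV.
Input sits at 28.730 steps above V_low.
⌊·⌋(28.730) = 28.

code 28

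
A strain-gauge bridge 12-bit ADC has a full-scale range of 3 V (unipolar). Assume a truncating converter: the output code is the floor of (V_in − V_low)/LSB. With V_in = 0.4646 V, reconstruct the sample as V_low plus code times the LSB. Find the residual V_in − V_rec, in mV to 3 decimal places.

Step size: 3 V ÷ 2^12 = 0.732 mV.
(0.4646 − 0)/0.000732422 = 634.3339; ⌊·⌋ gives code 634.
Reconstructed: 0.46435547 V.
Error = 0.4646 − 0.46435547 = 0.000244531 V = 0.245 mV.

0.245 mV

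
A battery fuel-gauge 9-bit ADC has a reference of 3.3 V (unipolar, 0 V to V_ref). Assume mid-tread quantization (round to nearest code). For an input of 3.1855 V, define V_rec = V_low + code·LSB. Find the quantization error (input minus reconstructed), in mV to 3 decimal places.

1.516 mV

LSB = 3.3/2^9 = 6.445 mV.
(3.1855 − 0)/0.00644531 = 494.2352; round gives code 494.
Reconstructed: 3.1839844 V.
V_in − V_rec = 0.00151563 V = 1.516 mV.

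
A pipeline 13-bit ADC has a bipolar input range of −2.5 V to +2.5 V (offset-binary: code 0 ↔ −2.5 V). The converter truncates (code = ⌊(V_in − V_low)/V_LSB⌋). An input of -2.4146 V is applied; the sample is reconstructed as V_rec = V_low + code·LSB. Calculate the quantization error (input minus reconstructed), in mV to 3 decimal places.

One LSB is 5 V / 8192 = 0.610 mV.
Scaled input = 139.9194 LSBs, so code = 139.
Code 139 maps back to (−2.5) + 139×0.000610352 V = -2.4151611 V.
Error = -2.4146 − (−2.4151611) = 0.000561133 V = 0.561 mV.

0.561 mV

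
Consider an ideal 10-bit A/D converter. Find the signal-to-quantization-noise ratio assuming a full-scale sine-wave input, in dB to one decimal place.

62.0 dB

SNR ≈ 6.02·N + 1.76 dB = 6.02·10 + 1.76 = 61.96 dB.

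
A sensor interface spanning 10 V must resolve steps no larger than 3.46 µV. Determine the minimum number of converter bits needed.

22 bits

Number of steps required ≥ 10 V / 3.46 µV = 2890173.41.
Need 2^N ≥ 2890173.41; 2^21 = 2097152, 2^22 = 4194304.
Minimum N = 22.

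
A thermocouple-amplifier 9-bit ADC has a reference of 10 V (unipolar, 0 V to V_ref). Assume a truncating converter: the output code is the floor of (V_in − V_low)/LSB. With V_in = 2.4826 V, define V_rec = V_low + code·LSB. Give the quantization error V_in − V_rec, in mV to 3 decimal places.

2.131 mV

Step size: 10 V ÷ 2^9 = 19.531 mV.
(2.4826 − 0)/0.0195312 = 127.1091; ⌊·⌋ gives code 127.
Code 127 maps back to 0 + 127×0.0195312 V = 2.4804688 V.
V_in − V_rec = 0.00213125 V = 2.131 mV.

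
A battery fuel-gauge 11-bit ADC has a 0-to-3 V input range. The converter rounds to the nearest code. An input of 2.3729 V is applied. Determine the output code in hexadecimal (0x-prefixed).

With 2048 levels over 3 V, one step is 1.465 mV.
(2.3729 − 0) / 0.00146484 = 1619.900 LSBs.
So the output code is 1620.
In hexadecimal (0x-prefixed): 0x654.

code 0x654 (decimal 1620)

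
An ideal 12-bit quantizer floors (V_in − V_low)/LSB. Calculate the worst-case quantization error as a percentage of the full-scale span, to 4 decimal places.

Truncating → worst-case error = 1 LSB = V_FS/2^12, so 100/4096 = 0.0244141 % of full scale.

0.0244 %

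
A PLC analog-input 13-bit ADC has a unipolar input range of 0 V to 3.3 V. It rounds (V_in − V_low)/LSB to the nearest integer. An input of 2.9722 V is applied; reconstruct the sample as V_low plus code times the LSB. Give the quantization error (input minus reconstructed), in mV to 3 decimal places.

LSB = 3.3/2^13 = 402.83 µV.
Scaled input = 7378.2613 LSBs, so code = 7378.
Reconstructed: 2.9720947 V.
Error = 2.9722 − 2.9720947 = 0.000105273 V = 0.105 mV.

0.105 mV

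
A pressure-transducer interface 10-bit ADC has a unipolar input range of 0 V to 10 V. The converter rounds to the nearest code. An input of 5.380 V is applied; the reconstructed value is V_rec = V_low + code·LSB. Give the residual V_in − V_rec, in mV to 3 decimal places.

-0.859 mV

Step size: 10 V ÷ 2^10 = 9.766 mV.
Scaled input = 550.9120 LSBs, so code = 551.
V_rec = 0 + 551·0.00976562 = 5.3808594 V.
Error = 5.380 − 5.3808594 = -0.000859375 V = -0.859 mV.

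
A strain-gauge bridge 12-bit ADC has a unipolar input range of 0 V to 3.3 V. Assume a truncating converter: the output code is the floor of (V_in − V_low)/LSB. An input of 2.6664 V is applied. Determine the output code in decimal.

code 3309

Full-scale span = 3.3 V; LSB = 3.3/2^12 = 0.806 mV.
(V_in − V_low)/LSB = (2.6664 − 0) / 0.000805664 = 3309.568.
So the output code is 3309.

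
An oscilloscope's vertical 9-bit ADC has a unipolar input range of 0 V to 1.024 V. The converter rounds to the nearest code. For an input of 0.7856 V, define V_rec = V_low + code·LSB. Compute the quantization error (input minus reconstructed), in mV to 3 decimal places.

-0.400 mV

One LSB is 1.024 V / 512 = 2.000 mV.
Scaled input = 392.8000 LSBs, so code = 393.
Code 393 maps back to 0 + 393×0.002 V = 0.786 V.
Error = 0.7856 − 0.786 = -0.0004 V = -0.400 mV.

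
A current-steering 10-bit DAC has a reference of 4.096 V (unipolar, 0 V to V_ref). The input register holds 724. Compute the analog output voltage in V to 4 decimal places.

LSB = 4.096 V / 2^10 = 4.000 mV.
V_out = 0 + 724 × 0.004 V = 2.896 V.

2.8960 V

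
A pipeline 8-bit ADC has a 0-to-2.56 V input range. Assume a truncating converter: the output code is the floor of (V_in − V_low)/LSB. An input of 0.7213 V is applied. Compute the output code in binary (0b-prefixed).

Full-scale span = 2.56 V; LSB = 2.56/2^8 = 10.000 mV.
(0.7213 − 0) / 0.01 = 72.130 LSBs.
So the output code is 72.
In binary (0b-prefixed): 0b1001000.

code 0b1001000 (decimal 72)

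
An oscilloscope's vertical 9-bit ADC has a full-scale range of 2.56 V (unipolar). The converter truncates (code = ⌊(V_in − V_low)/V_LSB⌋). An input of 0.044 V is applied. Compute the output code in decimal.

code 8

Full-scale span = 2.56 V; LSB = 2.56/2^9 = 5.000 mV.
(0.044 − 0) / 0.005 = 8.800 LSBs.
⌊·⌋(8.800) = 8.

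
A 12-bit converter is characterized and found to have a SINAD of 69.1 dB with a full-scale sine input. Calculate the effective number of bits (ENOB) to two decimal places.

ENOB = (SINAD − 1.76) / 6.02 = (69.1 − 1.76)/6.02 = 11.186.

11.19 bits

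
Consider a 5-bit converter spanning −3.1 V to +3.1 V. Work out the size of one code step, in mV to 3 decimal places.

Full-scale span = 6.2 V.
LSB = 6.2 / 2^5 = 6.2 / 32 = 0.19375 V = 193.750 mV.

193.750 mV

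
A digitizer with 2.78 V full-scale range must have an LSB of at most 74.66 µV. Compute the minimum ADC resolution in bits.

16 bits

Number of steps required ≥ 2.78 V / 74.66 µV = 37235.47.
Need 2^N ≥ 37235.47; 2^15 = 32768, 2^16 = 65536.
Minimum N = 16.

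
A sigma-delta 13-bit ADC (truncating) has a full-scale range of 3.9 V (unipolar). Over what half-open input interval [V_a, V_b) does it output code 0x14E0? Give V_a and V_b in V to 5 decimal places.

[2.54414 V, 2.54462 V)

LSB = 3.9/2^13 = 476.07 µV.
Code 0x14E0 = 5344 decimal.
V_a = V_low + 5344·LSB = 2.54414 V; V_b = V_low + 5345·LSB = 2.54462 V.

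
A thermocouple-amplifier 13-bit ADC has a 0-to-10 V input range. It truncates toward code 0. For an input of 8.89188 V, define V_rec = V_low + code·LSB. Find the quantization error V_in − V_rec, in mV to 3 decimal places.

One LSB is 10 V / 8192 = 1.221 mV.
(8.89188 − 0)/0.0012207 = 7284.2281; ⌊·⌋ gives code 7284.
Code 7284 maps back to 0 + 7284×0.0012207 V = 8.8916016 V.
Difference: 0.000278437 V → 0.278 mV.

0.278 mV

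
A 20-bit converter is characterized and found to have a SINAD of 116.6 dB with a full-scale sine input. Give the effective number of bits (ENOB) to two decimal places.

19.08 bits

ENOB = (SINAD − 1.76) / 6.02 = (116.6 − 1.76)/6.02 = 19.076.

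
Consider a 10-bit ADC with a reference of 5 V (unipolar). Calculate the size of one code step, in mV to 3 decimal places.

Full-scale span = 5 V.
LSB = 5 / 2^10 = 5 / 1024 = 0.00488281 V = 4.883 mV.

4.883 mV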